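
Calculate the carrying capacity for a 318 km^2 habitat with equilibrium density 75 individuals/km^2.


K = 75 * 318 = 23850 individuals

23850 individuals


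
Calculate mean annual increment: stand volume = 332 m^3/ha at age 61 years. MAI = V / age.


MAI = 332 / 61 = 5.4426 ≈ 5.44 m^3/ha/yr

5.44 m^3/ha/yr


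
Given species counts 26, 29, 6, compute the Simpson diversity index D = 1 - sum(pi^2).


Total N = 26 + 29 + 6 = 61
Per-species terms:
  p = 26/61 = 0.426230; p^2 = 0.426230^2 = 0.181672
  p = 29/61 = 0.475410; p^2 = 0.475410^2 = 0.226015
  p = 6/61 = 0.098361; p^2 = 0.098361^2 = 0.009675
sum(p^2) = 0.181672 + 0.226015 + 0.009675 = 0.417362
D = 1 - 0.417362 = 0.582638 ≈ 0.5826

0.5826


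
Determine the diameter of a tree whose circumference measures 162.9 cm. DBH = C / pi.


DBH = C / pi = 162.9 / 3.141593 = 51.8527 ≈ 51.85 cm

51.85 cm


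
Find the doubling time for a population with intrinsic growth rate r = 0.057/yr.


td = ln(2) / 0.057 = 0.693147 / 0.057 = 12.1605 ≈ 12.2 years

12.2 years


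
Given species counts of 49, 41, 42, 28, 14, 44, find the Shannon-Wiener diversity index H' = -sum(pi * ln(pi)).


Total N = 49 + 41 + 42 + 28 + 14 + 44 = 218
Per-species terms:
  p = 49/218 = 0.224771; ln(p) = -1.492673; p*ln(p) = 0.224771 * (-1.492673) = -0.335510
  p = 41/218 = 0.188073; ln(p) = -1.670925; p*ln(p) = 0.188073 * (-1.670925) = -0.314256
  p = 42/218 = 0.192661; ln(p) = -1.646823; p*ln(p) = 0.192661 * (-1.646823) = -0.317279
  p = 28/218 = 0.128440; ln(p) = -2.052293; p*ln(p) = 0.128440 * (-2.052293) = -0.263597
  p = 14/218 = 0.064220; ln(p) = -2.745441; p*ln(p) = 0.064220 * (-2.745441) = -0.176312
  p = 44/218 = 0.201835; ln(p) = -1.600305; p*ln(p) = 0.201835 * (-1.600305) = -0.322998
sum(p*ln(p)) = (-0.335510) + (-0.314256) + (-0.317279) + (-0.263597) + (-0.176312) + (-0.322998) = -1.729952
H' = -(-1.729952) = 1.729952 ≈ 1.7300

1.7300


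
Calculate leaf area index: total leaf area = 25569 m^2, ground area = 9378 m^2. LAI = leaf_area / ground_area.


LAI = 25569 / 9378 = 2.7265 ≈ 2.73

2.73


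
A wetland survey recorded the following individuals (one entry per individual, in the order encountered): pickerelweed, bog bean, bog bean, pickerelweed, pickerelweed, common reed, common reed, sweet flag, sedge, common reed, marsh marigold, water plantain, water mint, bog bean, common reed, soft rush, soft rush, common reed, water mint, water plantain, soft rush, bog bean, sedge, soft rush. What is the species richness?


Total individuals logged = 24
Distinct species (count of individuals): pickerelweed (3), bog bean (4), common reed (5), sweet flag (1), sedge (2), marsh marigold (1), water plantain (2), water mint (2), soft rush (4)
Species richness = number of distinct species = 9

9


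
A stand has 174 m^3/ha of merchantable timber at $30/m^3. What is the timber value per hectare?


Value = 174 * 30 = $5220/ha

$5220/ha


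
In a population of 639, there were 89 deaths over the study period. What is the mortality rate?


Mortality rate = 89 / 639 = 0.139280 ≈ 0.1393

0.1393


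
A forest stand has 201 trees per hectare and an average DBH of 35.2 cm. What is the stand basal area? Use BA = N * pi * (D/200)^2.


(D/200)^2 = (35.2/200)^2 = 0.176^2 = 0.030976
Individual BA = 3.141593 * 0.030976 = 0.0973140 m^2
Stand BA = 201 * 0.0973140 = 19.5601 ≈ 19.56 m^2/ha

19.56 m^2/ha


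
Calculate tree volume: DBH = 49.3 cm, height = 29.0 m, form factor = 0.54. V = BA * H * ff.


(D/200)^2 = (49.3/200)^2 = 0.2465^2 = 0.06076225
BA = 3.141593 * 0.06076225 = 0.190890 m^2
V = 0.190890 * 29.0 * 0.54 = 2.98934 ≈ 2.989 m^3

2.989 m^3


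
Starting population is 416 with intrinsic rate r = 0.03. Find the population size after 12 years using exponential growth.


r*t = 0.03 * 12 = 0.36
exp(0.36) = 1.43333
N = 416 * 1.43333 = 596.265 ≈ 596

596


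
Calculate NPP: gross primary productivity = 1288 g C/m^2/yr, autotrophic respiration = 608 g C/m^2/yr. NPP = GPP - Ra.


NPP = GPP - Ra = 1288 - 608 = 680 g C/m^2/yr

680 g C/m^2/yr


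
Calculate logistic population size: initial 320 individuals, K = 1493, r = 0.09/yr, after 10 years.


(K - N0)/N0 = (1493 - 320)/320 = 1173/320 = 3.66563
r*t = 0.09 * 10 = 0.9; exp(-0.9) = 0.406570
3.66563 * 0.406570 = 1.49034
1 + 1.49034 = 2.49034
N = 1493 / 2.49034 = 599.517 ≈ 600

600


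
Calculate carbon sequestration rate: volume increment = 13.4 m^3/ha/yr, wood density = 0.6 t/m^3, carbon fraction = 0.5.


C = 13.4 * 0.6 * 0.5 = 4.02 t C/ha/yr

4.02 t C/ha/yr


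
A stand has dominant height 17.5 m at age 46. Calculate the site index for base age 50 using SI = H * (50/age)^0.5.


50/46 = 1.08696
(1.08696)^0.5 = 1.04257
SI = 17.5 * 1.04257 = 18.2450 ≈ 18.2 m

18.2 m


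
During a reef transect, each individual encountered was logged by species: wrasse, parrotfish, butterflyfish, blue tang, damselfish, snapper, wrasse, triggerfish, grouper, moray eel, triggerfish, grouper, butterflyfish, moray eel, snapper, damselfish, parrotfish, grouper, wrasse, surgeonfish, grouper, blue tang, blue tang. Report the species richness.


Total individuals logged = 23
Distinct species (count of individuals): wrasse (3), parrotfish (2), butterflyfish (2), blue tang (3), damselfish (2), snapper (2), triggerfish (2), grouper (4), moray eel (2), surgeonfish (1)
Species richness = number of distinct species = 10

10


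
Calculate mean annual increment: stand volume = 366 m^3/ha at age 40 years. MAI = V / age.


MAI = 366 / 40 = 9.15 m^3/ha/yr

9.15 m^3/ha/yr


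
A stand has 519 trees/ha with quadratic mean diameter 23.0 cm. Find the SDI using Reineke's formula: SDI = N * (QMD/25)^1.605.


QMD/25 = 23.0/25 = 0.92
(0.92)^1.605 = exp(1.605 * ln(0.92)) = exp(1.605 * (-0.0833816)) = exp(-0.133827) = 0.874741
SDI = 519 * 0.874741 = 453.991 ≈ 454

454


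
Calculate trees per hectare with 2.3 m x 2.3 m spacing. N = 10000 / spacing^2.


N = 10000 / 2.3^2 = 10000 / 5.29 = 1890.36 ≈ 1890 trees/ha

1890 trees/ha


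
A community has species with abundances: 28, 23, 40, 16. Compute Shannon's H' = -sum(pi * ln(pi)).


Total N = 28 + 23 + 40 + 16 = 107
Per-species terms:
  p = 28/107 = 0.261682; ln(p) = -1.340625; p*ln(p) = 0.261682 * (-1.340625) = -0.350817
  p = 23/107 = 0.214953; ln(p) = -1.537336; p*ln(p) = 0.214953 * (-1.537336) = -0.330455
  p = 40/107 = 0.373832; ln(p) = -0.983949; p*ln(p) = 0.373832 * (-0.983949) = -0.367832
  p = 16/107 = 0.149533; ln(p) = -1.900238; p*ln(p) = 0.149533 * (-1.900238) = -0.284148
sum(p*ln(p)) = (-0.350817) + (-0.330455) + (-0.367832) + (-0.284148) = -1.333252
H' = -(-1.333252) = 1.333252 ≈ 1.3333

1.3333


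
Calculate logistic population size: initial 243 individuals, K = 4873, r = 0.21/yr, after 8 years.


(K - N0)/N0 = (4873 - 243)/243 = 4630/243 = 19.0535
r*t = 0.21 * 8 = 1.68; exp(-1.68) = 0.186374
19.0535 * 0.186374 = 3.55108
1 + 3.55108 = 4.55108
N = 4873 / 4.55108 = 1070.73 ≈ 1071

1071


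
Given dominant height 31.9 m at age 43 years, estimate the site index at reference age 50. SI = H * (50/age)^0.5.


50/43 = 1.16279
(1.16279)^0.5 = 1.07833
SI = 31.9 * 1.07833 = 34.3987 ≈ 34.4 m

34.4 m


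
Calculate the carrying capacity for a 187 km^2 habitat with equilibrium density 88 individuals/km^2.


K = 88 * 187 = 16456 individuals

16456 individuals


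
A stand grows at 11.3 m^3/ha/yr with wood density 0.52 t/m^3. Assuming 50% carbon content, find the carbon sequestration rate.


C = 11.3 * 0.52 * 0.5 = 2.938 ≈ 2.94 t C/ha/yr

2.94 t C/ha/yr


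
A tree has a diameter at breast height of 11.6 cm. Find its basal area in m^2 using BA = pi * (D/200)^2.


D/200 = 11.6/200 = 0.058 m
(D/200)^2 = 0.058^2 = 0.003364
BA = 3.141593 * 0.003364 = 0.0105683 ≈ 0.0106 m^2

0.0106 m^2


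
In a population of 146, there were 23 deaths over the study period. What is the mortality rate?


Mortality rate = 23 / 146 = 0.157534 ≈ 0.1575

0.1575


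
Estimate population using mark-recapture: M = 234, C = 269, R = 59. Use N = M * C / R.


N = M * C / R = 234 * 269 / 59 = 62946 / 59 = 1066.88 ≈ 1067

1067 individuals


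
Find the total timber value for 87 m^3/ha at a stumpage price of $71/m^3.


Value = 87 * 71 = $6177/ha

$6177/ha


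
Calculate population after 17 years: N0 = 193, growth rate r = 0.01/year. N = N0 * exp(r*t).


r*t = 0.01 * 17 = 0.17
exp(0.17) = 1.18530
N = 193 * 1.18530 = 228.763 ≈ 229

229


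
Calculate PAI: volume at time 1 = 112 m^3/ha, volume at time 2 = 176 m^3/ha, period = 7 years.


PAI = (V2 - V1) / period = (176 - 112) / 7 = 64 / 7 = 9.1429 ≈ 9.14 m^3/ha/yr

9.14 m^3/ha/yr


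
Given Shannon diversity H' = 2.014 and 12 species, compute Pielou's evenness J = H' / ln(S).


ln(12) = 2.48491
J = H' / ln(S) = 2.014 / 2.48491 = 0.810492 ≈ 0.8105

0.8105


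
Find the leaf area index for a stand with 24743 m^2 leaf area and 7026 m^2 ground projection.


LAI = 24743 / 7026 = 3.5216 ≈ 3.52

3.52


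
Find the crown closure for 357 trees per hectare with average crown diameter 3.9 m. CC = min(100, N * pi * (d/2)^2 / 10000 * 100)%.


(d/2)^2 = (3.9/2)^2 = 1.95^2 = 3.8025
Crown area = 3.141593 * 3.8025 = 11.9459 m^2
N * area / 10000 * 100 = 357 * 11.9459 / 10000 * 100 = 42.6469
CC = min(100, 42.6469) = 42.6469 ≈ 42.6%

42.6%


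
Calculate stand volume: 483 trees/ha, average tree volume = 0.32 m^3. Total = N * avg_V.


V_stand = 483 * 0.32 = 154.56 ≈ 154.6 m^3/ha

154.6 m^3/ha


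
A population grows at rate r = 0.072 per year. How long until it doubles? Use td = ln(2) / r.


td = ln(2) / 0.072 = 0.693147 / 0.072 = 9.62704 ≈ 9.6 years

9.6 years


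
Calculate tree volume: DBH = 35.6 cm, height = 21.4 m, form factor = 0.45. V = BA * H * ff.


(D/200)^2 = (35.6/200)^2 = 0.178^2 = 0.031684
BA = 3.141593 * 0.031684 = 0.0995382 m^2
V = 0.0995382 * 21.4 * 0.45 = 0.958553 ≈ 0.959 m^3

0.959 m^3


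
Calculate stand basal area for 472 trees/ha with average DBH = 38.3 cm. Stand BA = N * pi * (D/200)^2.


(D/200)^2 = (38.3/200)^2 = 0.1915^2 = 0.03667225
Individual BA = 3.141593 * 0.03667225 = 0.115209 m^2
Stand BA = 472 * 0.115209 = 54.3786 ≈ 54.38 m^2/ha

54.38 m^2/ha


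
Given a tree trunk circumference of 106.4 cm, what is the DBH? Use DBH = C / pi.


DBH = C / pi = 106.4 / 3.141593 = 33.8682 ≈ 33.87 cm

33.87 cm


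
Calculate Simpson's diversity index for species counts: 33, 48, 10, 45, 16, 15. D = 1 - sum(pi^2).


Total N = 33 + 48 + 10 + 45 + 16 + 15 = 167
Per-species terms:
  p = 33/167 = 0.197605; p^2 = 0.197605^2 = 0.039048
  p = 48/167 = 0.287425; p^2 = 0.287425^2 = 0.082613
  p = 10/167 = 0.059880; p^2 = 0.059880^2 = 0.003586
  p = 45/167 = 0.269461; p^2 = 0.269461^2 = 0.072609
  p = 16/167 = 0.095808; p^2 = 0.095808^2 = 0.009179
  p = 15/167 = 0.089820; p^2 = 0.089820^2 = 0.008068
sum(p^2) = 0.039048 + 0.082613 + 0.003586 + 0.072609 + 0.009179 + 0.008068 = 0.215103
D = 1 - 0.215103 = 0.784897 ≈ 0.7849

0.7849


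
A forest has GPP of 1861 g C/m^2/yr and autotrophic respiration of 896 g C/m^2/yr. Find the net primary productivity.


NPP = GPP - Ra = 1861 - 896 = 965 g C/m^2/yr

965 g C/m^2/yr


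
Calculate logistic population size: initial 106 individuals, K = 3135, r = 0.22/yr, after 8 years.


(K - N0)/N0 = (3135 - 106)/106 = 3029/106 = 28.5755
r*t = 0.22 * 8 = 1.76; exp(-1.76) = 0.172045
28.5755 * 0.172045 = 4.91627
1 + 4.91627 = 5.91627
N = 3135 / 5.91627 = 529.895 ≈ 530

530


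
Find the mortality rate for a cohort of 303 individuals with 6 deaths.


Mortality rate = 6 / 303 = 0.019802 ≈ 0.0198

0.0198


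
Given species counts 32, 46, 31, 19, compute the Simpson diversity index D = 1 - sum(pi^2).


Total N = 32 + 46 + 31 + 19 = 128
Per-species terms:
  p = 32/128 = 0.250000; p^2 = 0.250000^2 = 0.062500
  p = 46/128 = 0.359375; p^2 = 0.359375^2 = 0.129150
  p = 31/128 = 0.242188; p^2 = 0.242188^2 = 0.058655
  p = 19/128 = 0.148438; p^2 = 0.148438^2 = 0.022034
sum(p^2) = 0.062500 + 0.129150 + 0.058655 + 0.022034 = 0.272339
D = 1 - 0.272339 = 0.727661 ≈ 0.7277

0.7277


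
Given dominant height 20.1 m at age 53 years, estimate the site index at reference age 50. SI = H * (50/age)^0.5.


50/53 = 0.943396
(0.943396)^0.5 = 0.971286
SI = 20.1 * 0.971286 = 19.5228 ≈ 19.5 m

19.5 m


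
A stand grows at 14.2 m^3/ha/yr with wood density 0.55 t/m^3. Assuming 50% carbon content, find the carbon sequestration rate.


C = 14.2 * 0.55 * 0.5 = 3.905 ≈ 3.91 t C/ha/yr

3.91 t C/ha/yr


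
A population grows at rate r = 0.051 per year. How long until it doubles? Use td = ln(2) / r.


td = ln(2) / 0.051 = 0.693147 / 0.051 = 13.5911 ≈ 13.6 years

13.6 years


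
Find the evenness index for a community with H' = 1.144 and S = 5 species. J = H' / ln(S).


ln(5) = 1.60944
J = H' / ln(S) = 1.144 / 1.60944 = 0.710806 ≈ 0.7108

0.7108


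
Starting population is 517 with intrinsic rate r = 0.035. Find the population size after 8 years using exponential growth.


r*t = 0.035 * 8 = 0.28
exp(0.28) = 1.32313
N = 517 * 1.32313 = 684.058 ≈ 684

684


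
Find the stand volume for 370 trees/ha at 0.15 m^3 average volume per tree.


V_stand = 370 * 0.15 = 55.5 m^3/ha

55.5 m^3/ha


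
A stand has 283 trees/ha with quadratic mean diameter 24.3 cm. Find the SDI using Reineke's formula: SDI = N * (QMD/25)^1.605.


QMD/25 = 24.3/25 = 0.972
(0.972)^1.605 = exp(1.605 * ln(0.972)) = exp(1.605 * (-0.0283995)) = exp(-0.0455812) = 0.955442
SDI = 283 * 0.955442 = 270.390 ≈ 270

270


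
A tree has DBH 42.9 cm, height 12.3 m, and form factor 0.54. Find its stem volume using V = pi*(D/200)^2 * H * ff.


(D/200)^2 = (42.9/200)^2 = 0.2145^2 = 0.04601025
BA = 3.141593 * 0.04601025 = 0.144545 m^2
V = 0.144545 * 12.3 * 0.54 = 0.960068 ≈ 0.960 m^3

0.960 m^3


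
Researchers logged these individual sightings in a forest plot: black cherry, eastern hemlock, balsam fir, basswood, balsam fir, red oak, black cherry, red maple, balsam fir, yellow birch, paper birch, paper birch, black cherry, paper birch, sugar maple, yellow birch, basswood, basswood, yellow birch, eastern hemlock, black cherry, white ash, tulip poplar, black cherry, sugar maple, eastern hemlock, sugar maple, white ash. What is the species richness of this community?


Total individuals logged = 28
Distinct species (count of individuals): black cherry (5), eastern hemlock (3), balsam fir (3), basswood (3), red oak (1), red maple (1), yellow birch (3), paper birch (3), sugar maple (3), white ash (2), tulip poplar (1)
Species richness = number of distinct species = 11

11


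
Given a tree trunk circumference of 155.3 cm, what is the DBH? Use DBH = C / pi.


DBH = C / pi = 155.3 / 3.141593 = 49.4335 ≈ 49.43 cm

49.43 cm


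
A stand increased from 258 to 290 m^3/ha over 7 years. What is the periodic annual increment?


PAI = (V2 - V1) / period = (290 - 258) / 7 = 32 / 7 = 4.5714 ≈ 4.57 m^3/ha/yr

4.57 m^3/ha/yr


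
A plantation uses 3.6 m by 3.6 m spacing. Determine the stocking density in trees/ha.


N = 10000 / 3.6^2 = 10000 / 12.96 = 771.605 ≈ 772 trees/ha

772 trees/ha


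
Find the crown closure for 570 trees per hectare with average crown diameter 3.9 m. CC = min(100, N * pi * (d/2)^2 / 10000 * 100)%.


(d/2)^2 = (3.9/2)^2 = 1.95^2 = 3.8025
Crown area = 3.141593 * 3.8025 = 11.9459 m^2
N * area / 10000 * 100 = 570 * 11.9459 / 10000 * 100 = 68.0916
CC = min(100, 68.0916) = 68.0916 ≈ 68.1%

68.1%


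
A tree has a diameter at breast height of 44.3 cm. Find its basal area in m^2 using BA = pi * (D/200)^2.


D/200 = 44.3/200 = 0.2215 m
(D/200)^2 = 0.2215^2 = 0.04906225
BA = 3.141593 * 0.04906225 = 0.154134 ≈ 0.1541 m^2

0.1541 m^2


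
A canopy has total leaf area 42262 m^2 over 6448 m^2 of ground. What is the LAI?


LAI = 42262 / 6448 = 6.5543 ≈ 6.55

6.55


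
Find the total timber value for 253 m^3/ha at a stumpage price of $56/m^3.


Value = 253 * 56 = $14168/ha

$14168/ha


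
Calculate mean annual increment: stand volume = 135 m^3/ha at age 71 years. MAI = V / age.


MAI = 135 / 71 = 1.9014 ≈ 1.90 m^3/ha/yr

1.90 m^3/ha/yr


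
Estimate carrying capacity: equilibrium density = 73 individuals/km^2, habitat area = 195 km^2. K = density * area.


K = 73 * 195 = 14235 individuals

14235 individuals


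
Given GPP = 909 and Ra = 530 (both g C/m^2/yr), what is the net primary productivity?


NPP = GPP - Ra = 909 - 530 = 379 g C/m^2/yr

379 g C/m^2/yr


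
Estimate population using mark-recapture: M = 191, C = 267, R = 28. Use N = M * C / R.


N = M * C / R = 191 * 267 / 28 = 50997 / 28 = 1821.32 ≈ 1821

1821 individuals


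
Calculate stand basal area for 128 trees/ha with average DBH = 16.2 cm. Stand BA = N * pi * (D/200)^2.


(D/200)^2 = (16.2/200)^2 = 0.081^2 = 0.006561
Individual BA = 3.141593 * 0.006561 = 0.0206120 m^2
Stand BA = 128 * 0.0206120 = 2.63834 ≈ 2.64 m^2/ha

2.64 m^2/ha


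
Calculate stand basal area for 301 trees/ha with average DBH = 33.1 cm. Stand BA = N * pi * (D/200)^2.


(D/200)^2 = (33.1/200)^2 = 0.1655^2 = 0.02739025
Individual BA = 3.141593 * 0.02739025 = 0.0860490 m^2
Stand BA = 301 * 0.0860490 = 25.9007 ≈ 25.90 m^2/ha

25.90 m^2/ha


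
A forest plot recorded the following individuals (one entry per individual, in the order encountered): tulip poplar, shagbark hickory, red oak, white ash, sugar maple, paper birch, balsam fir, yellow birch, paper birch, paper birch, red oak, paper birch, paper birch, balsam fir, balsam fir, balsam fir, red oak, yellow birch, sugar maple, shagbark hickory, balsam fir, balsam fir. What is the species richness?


Total individuals logged = 22
Distinct species (count of individuals): tulip poplar (1), shagbark hickory (2), red oak (3), white ash (1), sugar maple (2), paper birch (5), balsam fir (6), yellow birch (2)
Species richness = number of distinct species = 8

8


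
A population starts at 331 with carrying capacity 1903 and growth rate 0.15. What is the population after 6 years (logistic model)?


(K - N0)/N0 = (1903 - 331)/331 = 1572/331 = 4.74924
r*t = 0.15 * 6 = 0.9; exp(-0.9) = 0.406570
4.74924 * 0.406570 = 1.93090
1 + 1.93090 = 2.93090
N = 1903 / 2.93090 = 649.289 ≈ 649

649


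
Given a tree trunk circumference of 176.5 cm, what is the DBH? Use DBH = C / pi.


DBH = C / pi = 176.5 / 3.141593 = 56.1817 ≈ 56.18 cm

56.18 cm


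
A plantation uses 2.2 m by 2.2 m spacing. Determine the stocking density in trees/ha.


N = 10000 / 2.2^2 = 10000 / 4.84 = 2066.12 ≈ 2066 trees/ha

2066 trees/ha


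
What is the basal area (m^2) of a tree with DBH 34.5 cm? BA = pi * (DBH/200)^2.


D/200 = 34.5/200 = 0.1725 m
(D/200)^2 = 0.1725^2 = 0.02975625
BA = 3.141593 * 0.02975625 = 0.0934820 ≈ 0.0935 m^2

0.0935 m^2


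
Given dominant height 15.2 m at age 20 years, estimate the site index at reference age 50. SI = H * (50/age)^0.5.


50/20 = 2.50000
(2.50000)^0.5 = 1.58114
SI = 15.2 * 1.58114 = 24.0333 ≈ 24.0 m

24.0 m


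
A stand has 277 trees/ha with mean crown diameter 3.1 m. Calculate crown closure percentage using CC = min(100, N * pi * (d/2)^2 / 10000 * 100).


(d/2)^2 = (3.1/2)^2 = 1.55^2 = 2.4025
Crown area = 3.141593 * 2.4025 = 7.54768 m^2
N * area / 10000 * 100 = 277 * 7.54768 / 10000 * 100 = 20.9071
CC = min(100, 20.9071) = 20.9071 ≈ 20.9%

20.9%


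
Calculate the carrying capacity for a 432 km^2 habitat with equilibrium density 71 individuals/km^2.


K = 71 * 432 = 30672 individuals

30672 individuals


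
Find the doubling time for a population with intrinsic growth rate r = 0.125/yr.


td = ln(2) / 0.125 = 0.693147 / 0.125 = 5.54518 ≈ 5.5 years

5.5 years


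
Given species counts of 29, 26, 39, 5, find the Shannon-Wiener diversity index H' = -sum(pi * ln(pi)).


Total N = 29 + 26 + 39 + 5 = 99
Per-species terms:
  p = 29/99 = 0.292929; ln(p) = -1.227825; p*ln(p) = 0.292929 * (-1.227825) = -0.359666
  p = 26/99 = 0.262626; ln(p) = -1.337024; p*ln(p) = 0.262626 * (-1.337024) = -0.351137
  p = 39/99 = 0.393939; ln(p) = -0.931559; p*ln(p) = 0.393939 * (-0.931559) = -0.366977
  p = 5/99 = 0.050505; ln(p) = -2.985683; p*ln(p) = 0.050505 * (-2.985683) = -0.150792
sum(p*ln(p)) = (-0.359666) + (-0.351137) + (-0.366977) + (-0.150792) = -1.228572
H' = -(-1.228572) = 1.228572 ≈ 1.2286

1.2286


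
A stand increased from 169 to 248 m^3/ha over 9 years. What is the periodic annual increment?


PAI = (V2 - V1) / period = (248 - 169) / 9 = 79 / 9 = 8.7778 ≈ 8.78 m^3/ha/yr

8.78 m^3/ha/yr


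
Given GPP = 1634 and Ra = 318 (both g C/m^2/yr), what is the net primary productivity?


NPP = GPP - Ra = 1634 - 318 = 1316 g C/m^2/yr

1316 g C/m^2/yr


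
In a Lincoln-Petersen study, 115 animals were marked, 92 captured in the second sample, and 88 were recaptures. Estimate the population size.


N = M * C / R = 115 * 92 / 88 = 10580 / 88 = 120.23 ≈ 120

120 individuals


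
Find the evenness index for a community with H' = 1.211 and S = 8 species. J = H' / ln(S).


ln(8) = 2.07944
J = H' / ln(S) = 1.211 / 2.07944 = 0.582368 ≈ 0.5824

0.5824


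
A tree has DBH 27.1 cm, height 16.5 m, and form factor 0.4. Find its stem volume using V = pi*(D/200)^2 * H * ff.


(D/200)^2 = (27.1/200)^2 = 0.1355^2 = 0.01836025
BA = 3.141593 * 0.01836025 = 0.0576804 m^2
V = 0.0576804 * 16.5 * 0.4 = 0.380691 ≈ 0.381 m^3

0.381 m^3


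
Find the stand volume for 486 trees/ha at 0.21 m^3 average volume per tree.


V_stand = 486 * 0.21 = 102.06 ≈ 102.1 m^3/ha

102.1 m^3/ha


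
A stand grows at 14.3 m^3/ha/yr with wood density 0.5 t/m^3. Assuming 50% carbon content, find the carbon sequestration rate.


C = 14.3 * 0.5 * 0.5 = 3.575 ≈ 3.58 t C/ha/yr

3.58 t C/ha/yr


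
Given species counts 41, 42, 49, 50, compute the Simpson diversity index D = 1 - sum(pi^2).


Total N = 41 + 42 + 49 + 50 = 182
Per-species terms:
  p = 41/182 = 0.225275; p^2 = 0.225275^2 = 0.050749
  p = 42/182 = 0.230769; p^2 = 0.230769^2 = 0.053254
  p = 49/182 = 0.269231; p^2 = 0.269231^2 = 0.072485
  p = 50/182 = 0.274725; p^2 = 0.274725^2 = 0.075474
sum(p^2) = 0.050749 + 0.053254 + 0.072485 + 0.075474 = 0.251962
D = 1 - 0.251962 = 0.748038 ≈ 0.7480

0.7480


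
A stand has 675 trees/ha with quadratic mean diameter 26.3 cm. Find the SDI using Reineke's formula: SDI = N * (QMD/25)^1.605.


QMD/25 = 26.3/25 = 1.052
(1.052)^1.605 = exp(1.605 * ln(1.052)) = exp(1.605 * 0.0506931) = exp(0.0813624) = 1.08476
SDI = 675 * 1.08476 = 732.213 ≈ 732

732


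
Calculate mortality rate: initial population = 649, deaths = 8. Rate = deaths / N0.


Mortality rate = 8 / 649 = 0.012327 ≈ 0.0123

0.0123


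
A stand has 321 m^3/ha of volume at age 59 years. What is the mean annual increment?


MAI = 321 / 59 = 5.4407 ≈ 5.44 m^3/ha/yr

5.44 m^3/ha/yr


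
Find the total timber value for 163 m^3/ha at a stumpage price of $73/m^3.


Value = 163 * 73 = $11899/ha

$11899/ha


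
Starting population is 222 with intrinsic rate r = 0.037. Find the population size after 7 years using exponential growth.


r*t = 0.037 * 7 = 0.259
exp(0.259) = 1.29563
N = 222 * 1.29563 = 287.630 ≈ 288

288


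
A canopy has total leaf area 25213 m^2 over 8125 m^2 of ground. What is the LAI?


LAI = 25213 / 8125 = 3.1031 ≈ 3.10

3.10


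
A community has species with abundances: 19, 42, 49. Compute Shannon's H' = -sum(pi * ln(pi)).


Total N = 19 + 42 + 49 = 110
Per-species terms:
  p = 19/110 = 0.172727; ln(p) = -1.756043; p*ln(p) = 0.172727 * (-1.756043) = -0.303316
  p = 42/110 = 0.381818; ln(p) = -0.962811; p*ln(p) = 0.381818 * (-0.962811) = -0.367619
  p = 49/110 = 0.445455; ln(p) = -0.808659; p*ln(p) = 0.445455 * (-0.808659) = -0.360221
sum(p*ln(p)) = (-0.303316) + (-0.367619) + (-0.360221) = -1.031156
H' = -(-1.031156) = 1.031156 ≈ 1.0312

1.0312


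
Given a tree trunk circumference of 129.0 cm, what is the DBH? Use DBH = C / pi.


DBH = C / pi = 129.0 / 3.141593 = 41.0620 ≈ 41.06 cm

41.06 cm


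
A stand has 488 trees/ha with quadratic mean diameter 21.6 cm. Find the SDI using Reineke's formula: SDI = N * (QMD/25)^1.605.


QMD/25 = 21.6/25 = 0.864
(0.864)^1.605 = exp(1.605 * ln(0.864)) = exp(1.605 * (-0.146183)) = exp(-0.234624) = 0.790868
SDI = 488 * 0.790868 = 385.944 ≈ 386

386


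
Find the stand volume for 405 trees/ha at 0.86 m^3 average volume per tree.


V_stand = 405 * 0.86 = 348.3 m^3/ha

348.3 m^3/ha


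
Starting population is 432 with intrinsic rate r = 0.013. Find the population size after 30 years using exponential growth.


r*t = 0.013 * 30 = 0.39
exp(0.39) = 1.47698
N = 432 * 1.47698 = 638.055 ≈ 638

638


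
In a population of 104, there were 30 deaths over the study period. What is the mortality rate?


Mortality rate = 30 / 104 = 0.288462 ≈ 0.2885

0.2885


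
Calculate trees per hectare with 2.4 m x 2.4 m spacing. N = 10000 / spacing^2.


N = 10000 / 2.4^2 = 10000 / 5.76 = 1736.11 ≈ 1736 trees/ha

1736 trees/ha


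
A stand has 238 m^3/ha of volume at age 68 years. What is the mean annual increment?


MAI = 238 / 68 = 3.50 m^3/ha/yr

3.50 m^3/ha/yr


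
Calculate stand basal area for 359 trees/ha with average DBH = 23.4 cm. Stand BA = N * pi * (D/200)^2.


(D/200)^2 = (23.4/200)^2 = 0.117^2 = 0.013689
Individual BA = 3.141593 * 0.013689 = 0.0430053 m^2
Stand BA = 359 * 0.0430053 = 15.4389 ≈ 15.44 m^2/ha

15.44 m^2/ha


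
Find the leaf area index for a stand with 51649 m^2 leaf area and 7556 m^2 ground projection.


LAI = 51649 / 7556 = 6.8355 ≈ 6.84

6.84


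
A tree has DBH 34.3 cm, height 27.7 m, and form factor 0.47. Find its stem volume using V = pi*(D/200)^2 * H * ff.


(D/200)^2 = (34.3/200)^2 = 0.1715^2 = 0.02941225
BA = 3.141593 * 0.02941225 = 0.0924013 m^2
V = 0.0924013 * 27.7 * 0.47 = 1.20297 ≈ 1.203 m^3

1.203 m^3


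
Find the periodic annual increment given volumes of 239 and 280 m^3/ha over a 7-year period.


PAI = (V2 - V1) / period = (280 - 239) / 7 = 41 / 7 = 5.8571 ≈ 5.86 m^3/ha/yr

5.86 m^3/ha/yr


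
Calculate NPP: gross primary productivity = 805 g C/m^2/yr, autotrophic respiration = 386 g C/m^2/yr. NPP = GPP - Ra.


NPP = GPP - Ra = 805 - 386 = 419 g C/m^2/yr

419 g C/m^2/yr


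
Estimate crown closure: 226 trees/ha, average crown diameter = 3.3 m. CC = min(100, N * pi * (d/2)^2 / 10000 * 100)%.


(d/2)^2 = (3.3/2)^2 = 1.65^2 = 2.7225
Crown area = 3.141593 * 2.7225 = 8.55299 m^2
N * area / 10000 * 100 = 226 * 8.55299 / 10000 * 100 = 19.3298
CC = min(100, 19.3298) = 19.3298 ≈ 19.3%

19.3%


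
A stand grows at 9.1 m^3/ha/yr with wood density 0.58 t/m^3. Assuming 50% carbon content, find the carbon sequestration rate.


C = 9.1 * 0.58 * 0.5 = 2.639 ≈ 2.64 t C/ha/yr

2.64 t C/ha/yr


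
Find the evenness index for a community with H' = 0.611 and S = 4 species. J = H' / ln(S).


ln(4) = 1.38629
J = H' / ln(S) = 0.611 / 1.38629 = 0.440745 ≈ 0.4407

0.4407


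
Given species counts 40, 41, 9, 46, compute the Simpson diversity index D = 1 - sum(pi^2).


Total N = 40 + 41 + 9 + 46 = 136
Per-species terms:
  p = 40/136 = 0.294118; p^2 = 0.294118^2 = 0.086505
  p = 41/136 = 0.301471; p^2 = 0.301471^2 = 0.090885
  p = 9/136 = 0.066176; p^2 = 0.066176^2 = 0.004379
  p = 46/136 = 0.338235; p^2 = 0.338235^2 = 0.114403
sum(p^2) = 0.086505 + 0.090885 + 0.004379 + 0.114403 = 0.296172
D = 1 - 0.296172 = 0.703828 ≈ 0.7038

0.7038


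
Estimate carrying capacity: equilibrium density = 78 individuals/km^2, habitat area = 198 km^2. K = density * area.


K = 78 * 198 = 15444 individuals

15444 individuals


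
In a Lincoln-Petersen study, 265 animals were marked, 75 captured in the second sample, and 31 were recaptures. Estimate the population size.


N = M * C / R = 265 * 75 / 31 = 19875 / 31 = 641.13 ≈ 641

641 individuals


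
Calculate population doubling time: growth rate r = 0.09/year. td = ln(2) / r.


td = ln(2) / 0.09 = 0.693147 / 0.09 = 7.70163 ≈ 7.7 years

7.7 years


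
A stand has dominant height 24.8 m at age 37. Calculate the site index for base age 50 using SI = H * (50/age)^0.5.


50/37 = 1.35135
(1.35135)^0.5 = 1.16248
SI = 24.8 * 1.16248 = 28.8295 ≈ 28.8 m

28.8 m


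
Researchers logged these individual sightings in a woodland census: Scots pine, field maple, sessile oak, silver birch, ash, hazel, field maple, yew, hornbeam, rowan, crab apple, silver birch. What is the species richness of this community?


Total individuals logged = 12
Distinct species (count of individuals): Scots pine (1), field maple (2), sessile oak (1), silver birch (2), ash (1), hazel (1), yew (1), hornbeam (1), rowan (1), crab apple (1)
Species richness = number of distinct species = 10

10


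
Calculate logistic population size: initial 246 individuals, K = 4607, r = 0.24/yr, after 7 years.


(K - N0)/N0 = (4607 - 246)/246 = 4361/246 = 17.7276
r*t = 0.24 * 7 = 1.68; exp(-1.68) = 0.186374
17.7276 * 0.186374 = 3.30396
1 + 3.30396 = 4.30396
N = 4607 / 4.30396 = 1070.41 ≈ 1070

1070


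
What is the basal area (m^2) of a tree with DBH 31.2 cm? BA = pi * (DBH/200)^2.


D/200 = 31.2/200 = 0.156 m
(D/200)^2 = 0.156^2 = 0.024336
BA = 3.141593 * 0.024336 = 0.0764538 ≈ 0.0765 m^2

0.0765 m^2


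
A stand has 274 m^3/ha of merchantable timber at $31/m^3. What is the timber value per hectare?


Value = 274 * 31 = $8494/ha

$8494/ha


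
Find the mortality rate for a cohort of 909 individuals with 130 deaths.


Mortality rate = 130 / 909 = 0.143014 ≈ 0.1430

0.1430


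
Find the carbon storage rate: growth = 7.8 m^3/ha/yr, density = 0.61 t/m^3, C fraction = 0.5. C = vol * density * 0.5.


C = 7.8 * 0.61 * 0.5 = 2.379 ≈ 2.38 t C/ha/yr

2.38 t C/ha/yr


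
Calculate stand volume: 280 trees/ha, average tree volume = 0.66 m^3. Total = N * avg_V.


V_stand = 280 * 0.66 = 184.8 m^3/ha

184.8 m^3/ha


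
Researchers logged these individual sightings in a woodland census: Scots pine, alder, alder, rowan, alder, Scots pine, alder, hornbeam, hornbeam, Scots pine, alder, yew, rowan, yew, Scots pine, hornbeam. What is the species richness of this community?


Total individuals logged = 16
Distinct species (count of individuals): Scots pine (4), alder (5), rowan (2), hornbeam (3), yew (2)
Species richness = number of distinct species = 5

5


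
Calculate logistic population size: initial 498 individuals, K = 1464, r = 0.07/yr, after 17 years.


(K - N0)/N0 = (1464 - 498)/498 = 966/498 = 1.93976
r*t = 0.07 * 17 = 1.19; exp(-1.19) = 0.304221
1.93976 * 0.304221 = 0.590116
1 + 0.590116 = 1.59012
N = 1464 / 1.59012 = 920.685 ≈ 921

921


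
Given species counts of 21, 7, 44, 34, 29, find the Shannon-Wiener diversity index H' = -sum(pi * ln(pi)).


Total N = 21 + 7 + 44 + 34 + 29 = 135
Per-species terms:
  p = 21/135 = 0.155556; ln(p) = -1.860749; p*ln(p) = 0.155556 * (-1.860749) = -0.289451
  p = 7/135 = 0.051852; ln(p) = -2.959362; p*ln(p) = 0.051852 * (-2.959362) = -0.153449
  p = 44/135 = 0.325926; ln(p) = -1.121085; p*ln(p) = 0.325926 * (-1.121085) = -0.365391
  p = 34/135 = 0.251852; ln(p) = -1.378914; p*ln(p) = 0.251852 * (-1.378914) = -0.347282
  p = 29/135 = 0.214815; ln(p) = -1.537978; p*ln(p) = 0.214815 * (-1.537978) = -0.330381
sum(p*ln(p)) = (-0.289451) + (-0.153449) + (-0.365391) + (-0.347282) + (-0.330381) = -1.485954
H' = -(-1.485954) = 1.485954 ≈ 1.4860

1.4860


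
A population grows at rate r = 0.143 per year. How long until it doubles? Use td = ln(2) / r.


td = ln(2) / 0.143 = 0.693147 / 0.143 = 4.84718 ≈ 4.8 years

4.8 years


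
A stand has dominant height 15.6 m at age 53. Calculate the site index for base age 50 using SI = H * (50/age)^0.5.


50/53 = 0.943396
(0.943396)^0.5 = 0.971286
SI = 15.6 * 0.971286 = 15.1521 ≈ 15.2 m

15.2 m


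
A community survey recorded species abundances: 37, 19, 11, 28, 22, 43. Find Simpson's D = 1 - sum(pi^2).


Total N = 37 + 19 + 11 + 28 + 22 + 43 = 160
Per-species terms:
  p = 37/160 = 0.231250; p^2 = 0.231250^2 = 0.053477
  p = 19/160 = 0.118750; p^2 = 0.118750^2 = 0.014102
  p = 11/160 = 0.068750; p^2 = 0.068750^2 = 0.004727
  p = 28/160 = 0.175000; p^2 = 0.175000^2 = 0.030625
  p = 22/160 = 0.137500; p^2 = 0.137500^2 = 0.018906
  p = 43/160 = 0.268750; p^2 = 0.268750^2 = 0.072227
sum(p^2) = 0.053477 + 0.014102 + 0.004727 + 0.030625 + 0.018906 + 0.072227 = 0.194064
D = 1 - 0.194064 = 0.805936 ≈ 0.8059

0.8059


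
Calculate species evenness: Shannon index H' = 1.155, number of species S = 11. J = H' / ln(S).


ln(11) = 2.39790
J = H' / ln(S) = 1.155 / 2.39790 = 0.481671 ≈ 0.4817

0.4817


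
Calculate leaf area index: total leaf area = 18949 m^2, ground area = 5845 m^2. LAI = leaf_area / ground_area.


LAI = 18949 / 5845 = 3.2419 ≈ 3.24

3.24


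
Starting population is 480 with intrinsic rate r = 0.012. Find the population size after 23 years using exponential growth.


r*t = 0.012 * 23 = 0.276
exp(0.276) = 1.31785
N = 480 * 1.31785 = 632.568 ≈ 633

633


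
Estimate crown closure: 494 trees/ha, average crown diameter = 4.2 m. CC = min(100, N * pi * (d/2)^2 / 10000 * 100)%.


(d/2)^2 = (4.2/2)^2 = 2.1^2 = 4.41
Crown area = 3.141593 * 4.41 = 13.8544 m^2
N * area / 10000 * 100 = 494 * 13.8544 / 10000 * 100 = 68.4407
CC = min(100, 68.4407) = 68.4407 ≈ 68.4%

68.4%


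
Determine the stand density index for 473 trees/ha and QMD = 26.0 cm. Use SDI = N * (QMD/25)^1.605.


QMD/25 = 26.0/25 = 1.04
(1.04)^1.605 = exp(1.605 * ln(1.04)) = exp(1.605 * 0.0392207) = exp(0.0629492) = 1.06497
SDI = 473 * 1.06497 = 503.731 ≈ 504

504


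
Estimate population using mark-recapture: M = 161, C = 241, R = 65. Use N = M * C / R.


N = M * C / R = 161 * 241 / 65 = 38801 / 65 = 596.94 ≈ 597

597 individuals


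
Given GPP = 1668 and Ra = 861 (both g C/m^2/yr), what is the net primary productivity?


NPP = GPP - Ra = 1668 - 861 = 807 g C/m^2/yr

807 g C/m^2/yr


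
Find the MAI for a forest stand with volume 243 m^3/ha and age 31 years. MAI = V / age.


MAI = 243 / 31 = 7.8387 ≈ 7.84 m^3/ha/yr

7.84 m^3/ha/yr


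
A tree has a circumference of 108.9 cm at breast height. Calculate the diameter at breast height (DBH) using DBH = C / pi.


DBH = C / pi = 108.9 / 3.141593 = 34.6639 ≈ 34.66 cm

34.66 cm


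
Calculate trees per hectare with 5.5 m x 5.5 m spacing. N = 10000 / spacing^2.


N = 10000 / 5.5^2 = 10000 / 30.25 = 330.579 ≈ 331 trees/ha

331 trees/ha


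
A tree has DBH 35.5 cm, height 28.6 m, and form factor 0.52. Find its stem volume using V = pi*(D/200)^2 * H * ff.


(D/200)^2 = (35.5/200)^2 = 0.1775^2 = 0.03150625
BA = 3.141593 * 0.03150625 = 0.0989798 m^2
V = 0.0989798 * 28.6 * 0.52 = 1.47203 ≈ 1.472 m^3

1.472 m^3


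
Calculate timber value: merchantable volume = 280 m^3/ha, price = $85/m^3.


Value = 280 * 85 = $23800/ha

$23800/ha


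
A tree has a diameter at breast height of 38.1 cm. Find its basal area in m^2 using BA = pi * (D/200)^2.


D/200 = 38.1/200 = 0.1905 m
(D/200)^2 = 0.1905^2 = 0.03629025
BA = 3.141593 * 0.03629025 = 0.114009 ≈ 0.1140 m^2

0.1140 m^2


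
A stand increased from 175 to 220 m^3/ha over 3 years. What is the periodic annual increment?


PAI = (V2 - V1) / period = (220 - 175) / 3 = 45 / 3 = 15.00 m^3/ha/yr

15.00 m^3/ha/yr


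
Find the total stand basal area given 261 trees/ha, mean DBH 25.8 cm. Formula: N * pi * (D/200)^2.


(D/200)^2 = (25.8/200)^2 = 0.129^2 = 0.016641
Individual BA = 3.141593 * 0.016641 = 0.0522792 m^2
Stand BA = 261 * 0.0522792 = 13.6449 ≈ 13.64 m^2/ha

13.64 m^2/ha


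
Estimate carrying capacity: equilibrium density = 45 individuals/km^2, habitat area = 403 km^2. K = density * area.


K = 45 * 403 = 18135 individuals

18135 individuals


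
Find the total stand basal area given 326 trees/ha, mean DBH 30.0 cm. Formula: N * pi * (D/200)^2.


(D/200)^2 = (30.0/200)^2 = 0.15^2 = 0.0225
Individual BA = 3.141593 * 0.0225 = 0.0706858 m^2
Stand BA = 326 * 0.0706858 = 23.0436 ≈ 23.04 m^2/ha

23.04 m^2/ha


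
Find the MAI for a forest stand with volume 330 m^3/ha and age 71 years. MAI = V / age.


MAI = 330 / 71 = 4.6479 ≈ 4.65 m^3/ha/yr

4.65 m^3/ha/yr


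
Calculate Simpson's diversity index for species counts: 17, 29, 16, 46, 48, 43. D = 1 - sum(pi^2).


Total N = 17 + 29 + 16 + 46 + 48 + 43 = 199
Per-species terms:
  p = 17/199 = 0.085427; p^2 = 0.085427^2 = 0.007298
  p = 29/199 = 0.145729; p^2 = 0.145729^2 = 0.021237
  p = 16/199 = 0.080402; p^2 = 0.080402^2 = 0.006464
  p = 46/199 = 0.231156; p^2 = 0.231156^2 = 0.053433
  p = 48/199 = 0.241206; p^2 = 0.241206^2 = 0.058180
  p = 43/199 = 0.216080; p^2 = 0.216080^2 = 0.046691
sum(p^2) = 0.007298 + 0.021237 + 0.006464 + 0.053433 + 0.058180 + 0.046691 = 0.193303
D = 1 - 0.193303 = 0.806697 ≈ 0.8067

0.8067


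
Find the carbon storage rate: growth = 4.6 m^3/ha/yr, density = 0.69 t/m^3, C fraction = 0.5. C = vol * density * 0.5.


C = 4.6 * 0.69 * 0.5 = 1.587 ≈ 1.59 t C/ha/yr

1.59 t C/ha/yr


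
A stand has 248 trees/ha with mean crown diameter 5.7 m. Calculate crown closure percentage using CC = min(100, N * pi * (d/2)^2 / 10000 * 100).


(d/2)^2 = (5.7/2)^2 = 2.85^2 = 8.1225
Crown area = 3.141593 * 8.1225 = 25.5176 m^2
N * area / 10000 * 100 = 248 * 25.5176 / 10000 * 100 = 63.2836
CC = min(100, 63.2836) = 63.2836 ≈ 63.3%

63.3%


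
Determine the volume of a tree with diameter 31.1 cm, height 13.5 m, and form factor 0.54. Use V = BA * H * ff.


(D/200)^2 = (31.1/200)^2 = 0.1555^2 = 0.02418025
BA = 3.141593 * 0.02418025 = 0.0759645 m^2
V = 0.0759645 * 13.5 * 0.54 = 0.553781 ≈ 0.554 m^3

0.554 m^3


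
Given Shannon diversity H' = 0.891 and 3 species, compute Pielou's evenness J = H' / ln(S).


ln(3) = 1.09861
J = H' / ln(S) = 0.891 / 1.09861 = 0.811025 ≈ 0.8110

0.8110


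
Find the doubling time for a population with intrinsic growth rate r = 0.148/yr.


td = ln(2) / 0.148 = 0.693147 / 0.148 = 4.68343 ≈ 4.7 years

4.7 years


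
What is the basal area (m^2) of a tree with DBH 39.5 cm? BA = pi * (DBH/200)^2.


D/200 = 39.5/200 = 0.1975 m
(D/200)^2 = 0.1975^2 = 0.03900625
BA = 3.141593 * 0.03900625 = 0.122542 ≈ 0.1225 m^2

0.1225 m^2


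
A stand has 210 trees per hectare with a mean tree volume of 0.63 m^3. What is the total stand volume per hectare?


V_stand = 210 * 0.63 = 132.3 m^3/ha

132.3 m^3/ha


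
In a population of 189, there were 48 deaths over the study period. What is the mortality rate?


Mortality rate = 48 / 189 = 0.253968 ≈ 0.2540

0.2540


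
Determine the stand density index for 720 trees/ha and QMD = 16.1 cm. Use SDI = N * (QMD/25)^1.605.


QMD/25 = 16.1/25 = 0.644
(0.644)^1.605 = exp(1.605 * ln(0.644)) = exp(1.605 * (-0.440057)) = exp(-0.706291) = 0.493471
SDI = 720 * 0.493471 = 355.299 ≈ 355

355


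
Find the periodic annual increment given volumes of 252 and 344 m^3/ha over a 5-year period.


PAI = (V2 - V1) / period = (344 - 252) / 5 = 92 / 5 = 18.40 m^3/ha/yr

18.40 m^3/ha/yr


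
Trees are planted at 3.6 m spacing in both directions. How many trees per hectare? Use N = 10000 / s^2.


N = 10000 / 3.6^2 = 10000 / 12.96 = 771.605 ≈ 772 trees/ha

772 trees/ha


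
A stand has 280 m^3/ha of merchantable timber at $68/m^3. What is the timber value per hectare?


Value = 280 * 68 = $19040/ha

$19040/ha


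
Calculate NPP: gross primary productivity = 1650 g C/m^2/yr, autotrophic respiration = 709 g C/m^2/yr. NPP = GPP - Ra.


NPP = GPP - Ra = 1650 - 709 = 941 g C/m^2/yr

941 g C/m^2/yr


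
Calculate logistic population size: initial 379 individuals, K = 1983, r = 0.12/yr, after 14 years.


(K - N0)/N0 = (1983 - 379)/379 = 1604/379 = 4.23219
r*t = 0.12 * 14 = 1.68; exp(-1.68) = 0.186374
4.23219 * 0.186374 = 0.788770
1 + 0.788770 = 1.78877
N = 1983 / 1.78877 = 1108.58 ≈ 1109

1109
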